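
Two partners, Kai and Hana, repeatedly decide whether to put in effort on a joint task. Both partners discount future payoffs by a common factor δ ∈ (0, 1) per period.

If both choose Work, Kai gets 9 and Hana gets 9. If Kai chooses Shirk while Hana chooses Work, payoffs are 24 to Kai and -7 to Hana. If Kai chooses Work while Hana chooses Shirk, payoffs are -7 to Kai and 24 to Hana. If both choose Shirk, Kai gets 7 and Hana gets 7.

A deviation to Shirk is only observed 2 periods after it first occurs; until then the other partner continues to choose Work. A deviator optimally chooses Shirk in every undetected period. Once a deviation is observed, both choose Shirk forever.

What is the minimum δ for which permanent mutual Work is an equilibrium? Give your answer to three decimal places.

0.939

A deviator earns 24 for 2 periods, then 7 forever; cooperating earns 9 forever. Multiplying the IC by (1−δ):
9 ≥ 24(1−δ^2) + 7δ^2, so 17·δ^2 ≥ 15 and δ^2 ≥ 15/17.
δ ≥ (15/17)^(1/2) ≈ 0.939.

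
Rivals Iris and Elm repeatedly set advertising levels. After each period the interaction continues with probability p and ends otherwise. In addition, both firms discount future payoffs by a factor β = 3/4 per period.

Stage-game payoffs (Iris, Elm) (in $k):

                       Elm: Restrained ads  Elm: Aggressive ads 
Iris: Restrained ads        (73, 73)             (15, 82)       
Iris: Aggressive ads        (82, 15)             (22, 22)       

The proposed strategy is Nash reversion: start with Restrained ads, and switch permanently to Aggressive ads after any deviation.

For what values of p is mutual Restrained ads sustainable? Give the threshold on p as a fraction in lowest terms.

With continuation probability p and discount β, the effective per-period discount factor is βp.
Grim-trigger IC: βp ≥ (82−73)/(82−22) = 3/20.
So p ≥ (3/20)/(3/4) = 1/5.

1/5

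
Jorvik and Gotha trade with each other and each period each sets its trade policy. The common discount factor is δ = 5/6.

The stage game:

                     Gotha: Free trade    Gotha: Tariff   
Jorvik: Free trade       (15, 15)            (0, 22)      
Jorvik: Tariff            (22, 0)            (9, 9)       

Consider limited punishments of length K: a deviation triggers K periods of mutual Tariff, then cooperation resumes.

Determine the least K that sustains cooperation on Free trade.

IC: δ(1−δ^K)/(1−δ) ≥ (22−15)/(15−9) = 7/6.
With δ = 5/6: need 1 − δ^K ≥ 7/6·(1−5/6)/(5/6), i.e. δ^K ≤ 0.7667.
Since (5/6)^1 = 0.8333 and (5/6)^2 = 0.6944, the smallest such K is 2.

2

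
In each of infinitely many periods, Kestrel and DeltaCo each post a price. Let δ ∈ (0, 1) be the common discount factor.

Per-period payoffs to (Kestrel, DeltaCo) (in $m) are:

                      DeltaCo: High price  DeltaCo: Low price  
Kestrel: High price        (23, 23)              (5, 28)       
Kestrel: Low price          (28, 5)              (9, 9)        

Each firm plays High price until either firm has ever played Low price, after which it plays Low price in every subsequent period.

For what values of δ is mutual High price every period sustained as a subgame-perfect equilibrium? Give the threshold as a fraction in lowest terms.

Cooperation forever yields 23 each period: 23/(1−δ).
Deviating yields 28 once, then 9 forever: 28 + 9δ/(1−δ).
No profitable deviation requires 23/(1−δ) ≥ 28 + 9δ/(1−δ).
Multiplying by (1−δ): 23 ≥ 28(1−δ) + 9δ = 28 − 19δ.
So 19δ ≥ 5, i.e. δ ≥ 5/19.

5/19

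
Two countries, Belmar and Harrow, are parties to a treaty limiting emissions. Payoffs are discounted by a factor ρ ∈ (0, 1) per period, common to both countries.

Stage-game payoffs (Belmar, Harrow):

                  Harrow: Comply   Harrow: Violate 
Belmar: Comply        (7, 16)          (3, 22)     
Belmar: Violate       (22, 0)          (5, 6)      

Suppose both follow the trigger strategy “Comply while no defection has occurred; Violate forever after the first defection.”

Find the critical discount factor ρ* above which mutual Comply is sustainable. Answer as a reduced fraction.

15/17

Belmar's threshold: (22−7)/(22−5) = 15/17.
Harrow's threshold: (22−16)/(22−6) = 3/8.
15/17 > 3/8, so Belmar binds and ρ* = 15/17.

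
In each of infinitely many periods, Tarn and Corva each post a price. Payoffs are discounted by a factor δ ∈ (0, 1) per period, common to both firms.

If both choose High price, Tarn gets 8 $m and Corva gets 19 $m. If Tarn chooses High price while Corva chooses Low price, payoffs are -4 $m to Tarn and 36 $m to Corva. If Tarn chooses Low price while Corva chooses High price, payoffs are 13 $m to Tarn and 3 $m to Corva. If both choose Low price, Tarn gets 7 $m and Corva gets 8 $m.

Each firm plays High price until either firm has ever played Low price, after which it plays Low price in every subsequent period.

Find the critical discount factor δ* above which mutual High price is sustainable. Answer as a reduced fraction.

5/6

Tarn's threshold: (13−8)/(13−7) = 5/6.
Corva's threshold: (36−19)/(36−8) = 17/28.
5/6 > 17/28, so Tarn binds and δ* = 5/6.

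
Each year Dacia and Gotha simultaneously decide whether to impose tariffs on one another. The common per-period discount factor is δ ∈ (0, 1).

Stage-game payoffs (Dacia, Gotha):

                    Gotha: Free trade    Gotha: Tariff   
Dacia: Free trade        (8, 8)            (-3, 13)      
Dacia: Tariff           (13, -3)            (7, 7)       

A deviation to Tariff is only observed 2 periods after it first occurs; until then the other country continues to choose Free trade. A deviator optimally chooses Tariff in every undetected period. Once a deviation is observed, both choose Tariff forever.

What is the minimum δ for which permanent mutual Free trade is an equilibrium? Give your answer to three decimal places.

The best deviation is to choose Tariff for all 2 undetected periods, earning 13 each, then 7 forever once detected.
Deviation value: 13(1−δ^2)/(1−δ) + 7δ^2/(1−δ); cooperation value: 8/(1−δ).
IC: 8 ≥ 13(1−δ^2) + 7δ^2 = 13 − 6δ^2.
So δ^2 ≥ 5/6, giving δ ≥ (5/6)^(1/2) ≈ 0.913.

0.913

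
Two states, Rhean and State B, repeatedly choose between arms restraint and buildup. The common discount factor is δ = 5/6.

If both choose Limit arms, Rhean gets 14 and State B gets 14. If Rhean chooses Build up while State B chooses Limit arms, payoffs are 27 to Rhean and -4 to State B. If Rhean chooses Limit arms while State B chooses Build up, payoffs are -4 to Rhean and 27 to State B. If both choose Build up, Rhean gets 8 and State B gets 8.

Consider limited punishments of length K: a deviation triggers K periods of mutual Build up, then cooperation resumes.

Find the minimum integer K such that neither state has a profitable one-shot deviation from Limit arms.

4

Need Σ_{k=1}^{K} δ^k ≥ (27−14)/(14−8) = 2.1667 at δ = 5/6.
At K = 3 the sum is 2.1065 < 2.1667; at K = 4 it is 2.5887 ≥ 2.1667.
So the minimum punishment length is K = 4.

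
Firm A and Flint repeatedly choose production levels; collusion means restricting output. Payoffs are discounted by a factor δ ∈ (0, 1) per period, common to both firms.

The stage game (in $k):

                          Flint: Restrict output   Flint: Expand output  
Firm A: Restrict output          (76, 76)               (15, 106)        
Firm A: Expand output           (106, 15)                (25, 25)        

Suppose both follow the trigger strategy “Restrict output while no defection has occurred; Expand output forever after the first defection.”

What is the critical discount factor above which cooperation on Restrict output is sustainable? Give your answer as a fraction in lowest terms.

Cooperation forever yields 76 each period: 76/(1−δ).
Deviating yields 106 once, then 25 forever: 106 + 25δ/(1−δ).
No profitable deviation requires 76/(1−δ) ≥ 106 + 25δ/(1−δ).
Multiplying by (1−δ): 76 ≥ 106(1−δ) + 25δ = 106 − 81δ.
So 81δ ≥ 30, i.e. δ ≥ 30/81 = 10/27.

10/27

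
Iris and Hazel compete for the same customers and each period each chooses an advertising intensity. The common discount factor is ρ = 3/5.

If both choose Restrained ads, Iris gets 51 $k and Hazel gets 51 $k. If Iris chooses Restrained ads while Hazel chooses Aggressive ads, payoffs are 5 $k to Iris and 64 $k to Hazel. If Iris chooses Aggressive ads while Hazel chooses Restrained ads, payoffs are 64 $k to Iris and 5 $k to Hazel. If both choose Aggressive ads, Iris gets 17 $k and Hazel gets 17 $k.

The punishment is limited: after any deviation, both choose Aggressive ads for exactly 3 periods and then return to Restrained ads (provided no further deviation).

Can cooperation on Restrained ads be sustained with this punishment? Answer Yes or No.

Yes

Comparing payoff streams over the 4 periods until play realigns: cooperate → 51(1+ρ+…+ρ^3); deviate → 64 + 17(ρ+…+ρ^3).
Cooperation is sustained iff (51−17)(ρ+…+ρ^3) ≥ 64−51.
ρ+…+ρ^3 = 3/5·(1−(3/5)^3)/(1−3/5) = 1.1760, and (64−51)/(51−17) = 0.3824.
1.1760 ≥ 0.3824, so cooperation is sustainable.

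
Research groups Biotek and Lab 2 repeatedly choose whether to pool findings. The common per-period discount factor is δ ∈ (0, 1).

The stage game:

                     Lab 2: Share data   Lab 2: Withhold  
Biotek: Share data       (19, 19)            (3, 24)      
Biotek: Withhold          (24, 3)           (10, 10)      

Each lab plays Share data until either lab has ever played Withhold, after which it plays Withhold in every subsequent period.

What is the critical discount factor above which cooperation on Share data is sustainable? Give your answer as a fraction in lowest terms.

5/14

Cooperation forever yields 19 each period: 19/(1−δ).
Deviating yields 24 once, then 10 forever: 24 + 10δ/(1−δ).
No profitable deviation requires 19/(1−δ) ≥ 24 + 10δ/(1−δ).
Multiplying by (1−δ): 19 ≥ 24(1−δ) + 10δ = 24 − 14δ.
So 14δ ≥ 5, i.e. δ ≥ 5/14.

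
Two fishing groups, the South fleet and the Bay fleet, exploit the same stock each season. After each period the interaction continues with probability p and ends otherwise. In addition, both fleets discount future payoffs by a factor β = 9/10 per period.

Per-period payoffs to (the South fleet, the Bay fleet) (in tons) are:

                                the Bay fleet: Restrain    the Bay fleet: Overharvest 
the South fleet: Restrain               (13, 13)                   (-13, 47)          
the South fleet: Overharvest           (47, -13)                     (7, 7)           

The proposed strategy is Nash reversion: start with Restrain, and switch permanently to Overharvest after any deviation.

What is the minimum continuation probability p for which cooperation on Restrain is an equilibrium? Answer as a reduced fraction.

Expected continuation weight on next period's payoff is β·p = 9/10·p, which plays the role of the discount factor.
Cooperation requires 9/10·p ≥ (47−13)/(47−7) = 17/20, hence p ≥ 17/18.

17/18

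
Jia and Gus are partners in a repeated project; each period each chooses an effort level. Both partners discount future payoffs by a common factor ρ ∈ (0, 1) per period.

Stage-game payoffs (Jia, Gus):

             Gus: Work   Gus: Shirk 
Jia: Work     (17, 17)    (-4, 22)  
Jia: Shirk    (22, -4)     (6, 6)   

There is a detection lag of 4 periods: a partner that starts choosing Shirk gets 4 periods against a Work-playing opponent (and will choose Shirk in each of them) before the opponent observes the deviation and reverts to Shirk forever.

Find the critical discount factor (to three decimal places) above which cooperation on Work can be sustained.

0.748

A deviator earns 22 for 4 periods, then 6 forever; cooperating earns 17 forever. Multiplying the IC by (1−ρ):
17 ≥ 22(1−ρ^4) + 6ρ^4, so 16·ρ^4 ≥ 5 and ρ^4 ≥ 5/16.
ρ ≥ (5/16)^(1/4) ≈ 0.748.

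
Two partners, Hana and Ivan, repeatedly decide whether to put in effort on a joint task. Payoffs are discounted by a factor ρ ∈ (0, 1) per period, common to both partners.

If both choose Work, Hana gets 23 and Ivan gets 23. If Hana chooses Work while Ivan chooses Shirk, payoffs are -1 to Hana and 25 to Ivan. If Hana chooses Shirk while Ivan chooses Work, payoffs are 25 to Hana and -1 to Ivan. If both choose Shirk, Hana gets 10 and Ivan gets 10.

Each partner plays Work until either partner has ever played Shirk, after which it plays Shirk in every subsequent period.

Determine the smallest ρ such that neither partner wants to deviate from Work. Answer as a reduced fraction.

Under grim trigger the critical discount factor is (T−C)/(T−P) with T = 25, C = 23, P = 10.
ρ* = (25−23)/(25−10) = 2/15.

2/15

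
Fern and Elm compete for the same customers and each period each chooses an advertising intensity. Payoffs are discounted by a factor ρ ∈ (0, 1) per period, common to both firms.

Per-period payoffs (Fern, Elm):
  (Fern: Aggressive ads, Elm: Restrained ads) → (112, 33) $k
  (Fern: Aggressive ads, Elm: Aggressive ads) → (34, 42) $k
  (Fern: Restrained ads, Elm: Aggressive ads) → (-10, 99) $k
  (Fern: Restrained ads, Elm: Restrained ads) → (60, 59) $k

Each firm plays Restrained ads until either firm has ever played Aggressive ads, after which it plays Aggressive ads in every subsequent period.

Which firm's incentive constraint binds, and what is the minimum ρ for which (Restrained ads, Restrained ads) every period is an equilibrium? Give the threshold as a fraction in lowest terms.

Elm; ρ ≥ 40/57

Fern: cooperation gives 60 each period; deviation gives 112 once then 34 forever.
  60/(1−ρ) ≥ 112 + 34ρ/(1−ρ) ⇒ ρ ≥ 52/78 = 2/3.
Elm: cooperation gives 59 each period; deviation gives 99 once then 42 forever.
  ρ ≥ 40/57.
Both must hold, so the binding constraint is Elm's: ρ ≥ 40/57.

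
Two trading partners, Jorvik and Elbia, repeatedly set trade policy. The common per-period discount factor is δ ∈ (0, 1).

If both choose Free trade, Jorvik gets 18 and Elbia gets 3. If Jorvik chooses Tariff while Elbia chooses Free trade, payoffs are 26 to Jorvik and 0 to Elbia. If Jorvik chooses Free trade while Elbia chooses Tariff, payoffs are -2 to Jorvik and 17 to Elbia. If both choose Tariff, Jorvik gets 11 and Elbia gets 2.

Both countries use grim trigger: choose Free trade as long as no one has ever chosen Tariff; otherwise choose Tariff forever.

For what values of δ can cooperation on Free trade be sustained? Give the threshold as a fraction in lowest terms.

14/15

For Jorvik: deviation gain 26−18 = 8, per-period punishment loss 18−11 = 7. IC gives δ ≥ 8/15.
For Elbia: gain 14, loss 1 per period, so δ ≥ 14/15.
The tighter constraint is Elbia's, so cooperation needs δ ≥ 14/15.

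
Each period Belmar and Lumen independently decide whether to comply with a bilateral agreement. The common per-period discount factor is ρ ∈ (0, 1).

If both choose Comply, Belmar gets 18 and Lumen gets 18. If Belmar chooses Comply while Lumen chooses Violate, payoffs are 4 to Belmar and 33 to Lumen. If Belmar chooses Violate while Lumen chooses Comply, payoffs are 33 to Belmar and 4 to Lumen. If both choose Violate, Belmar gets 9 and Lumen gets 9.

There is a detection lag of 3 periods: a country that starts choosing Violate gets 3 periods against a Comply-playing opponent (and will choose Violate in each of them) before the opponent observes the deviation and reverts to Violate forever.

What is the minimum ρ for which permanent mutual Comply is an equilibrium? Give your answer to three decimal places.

The best deviation is to choose Violate for all 3 undetected periods, earning 33 each, then 9 forever once detected.
Deviation value: 33(1−ρ^3)/(1−ρ) + 9ρ^3/(1−ρ); cooperation value: 18/(1−ρ).
IC: 18 ≥ 33(1−ρ^3) + 9ρ^3 = 33 − 24ρ^3.
So ρ^3 ≥ 15/24 = 5/8, giving ρ ≥ (5/8)^(1/3) ≈ 0.855.

0.855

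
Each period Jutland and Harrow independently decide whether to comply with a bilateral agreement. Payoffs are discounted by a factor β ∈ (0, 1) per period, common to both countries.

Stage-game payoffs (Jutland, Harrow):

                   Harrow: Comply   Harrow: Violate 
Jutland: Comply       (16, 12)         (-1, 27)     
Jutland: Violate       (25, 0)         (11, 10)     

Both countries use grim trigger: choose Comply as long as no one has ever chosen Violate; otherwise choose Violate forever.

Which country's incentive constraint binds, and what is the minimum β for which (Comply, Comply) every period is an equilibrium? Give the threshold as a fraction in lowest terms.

Harrow; β ≥ 15/17

Jutland: cooperation gives 16 each period; deviation gives 25 once then 11 forever.
  16/(1−β) ≥ 25 + 11β/(1−β) ⇒ β ≥ 9/14.
Harrow: cooperation gives 12 each period; deviation gives 27 once then 10 forever.
  β ≥ 15/17.
Both must hold, so the binding constraint is Harrow's: β ≥ 15/17.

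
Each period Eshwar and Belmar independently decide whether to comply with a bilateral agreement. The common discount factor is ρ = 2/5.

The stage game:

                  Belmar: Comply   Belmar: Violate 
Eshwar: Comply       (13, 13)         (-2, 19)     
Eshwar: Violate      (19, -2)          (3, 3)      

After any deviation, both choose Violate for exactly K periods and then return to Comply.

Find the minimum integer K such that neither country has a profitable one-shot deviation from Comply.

IC: ρ(1−ρ^K)/(1−ρ) ≥ (19−13)/(13−3) = 3/5.
With ρ = 2/5: need 1 − ρ^K ≥ 3/5·(1−2/5)/(2/5), i.e. ρ^K ≤ 0.1000.
Since (2/5)^2 = 0.1600 and (2/5)^3 = 0.0640, the smallest such K is 3.

3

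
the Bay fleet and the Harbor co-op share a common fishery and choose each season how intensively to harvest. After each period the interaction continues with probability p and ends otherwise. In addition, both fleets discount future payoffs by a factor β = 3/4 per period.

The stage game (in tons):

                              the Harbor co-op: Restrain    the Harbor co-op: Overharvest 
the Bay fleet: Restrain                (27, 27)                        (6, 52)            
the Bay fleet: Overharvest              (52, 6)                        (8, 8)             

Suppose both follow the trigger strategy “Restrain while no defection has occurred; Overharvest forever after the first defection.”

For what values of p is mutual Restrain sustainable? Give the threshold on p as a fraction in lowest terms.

Expected continuation weight on next period's payoff is β·p = 3/4·p, which plays the role of the discount factor.
Cooperation requires 3/4·p ≥ (52−27)/(52−8) = 25/44, hence p ≥ 25/33.

25/33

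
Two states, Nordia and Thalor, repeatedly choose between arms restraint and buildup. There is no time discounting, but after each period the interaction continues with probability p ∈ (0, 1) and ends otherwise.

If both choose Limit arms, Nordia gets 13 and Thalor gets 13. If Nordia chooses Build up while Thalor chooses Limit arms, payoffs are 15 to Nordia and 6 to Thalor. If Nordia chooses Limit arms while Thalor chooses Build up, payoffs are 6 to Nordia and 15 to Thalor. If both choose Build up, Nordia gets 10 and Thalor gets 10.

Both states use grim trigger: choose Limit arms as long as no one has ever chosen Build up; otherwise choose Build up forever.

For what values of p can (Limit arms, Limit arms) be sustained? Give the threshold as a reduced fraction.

With no time discounting, the continuation probability p plays the role of the discount factor.
Grim-trigger IC: 13/(1−p) ≥ 15 + 10p/(1−p) ⇒ p ≥ (15−13)/(15−10) = 2/5.

2/5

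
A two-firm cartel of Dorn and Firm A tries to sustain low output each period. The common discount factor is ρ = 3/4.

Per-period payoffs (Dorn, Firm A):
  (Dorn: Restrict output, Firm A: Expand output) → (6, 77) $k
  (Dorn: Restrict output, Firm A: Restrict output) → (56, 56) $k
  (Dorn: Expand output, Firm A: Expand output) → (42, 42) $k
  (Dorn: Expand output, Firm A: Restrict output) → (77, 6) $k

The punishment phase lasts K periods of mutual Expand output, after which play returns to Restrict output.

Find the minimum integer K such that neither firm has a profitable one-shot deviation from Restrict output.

3

Need Σ_{k=1}^{K} ρ^k ≥ (77−56)/(56−42) = 1.5000 at ρ = 3/4.
At K = 2 the sum is 1.3125 < 1.5000; at K = 3 it is 1.7344 ≥ 1.5000.
So the minimum punishment length is K = 3.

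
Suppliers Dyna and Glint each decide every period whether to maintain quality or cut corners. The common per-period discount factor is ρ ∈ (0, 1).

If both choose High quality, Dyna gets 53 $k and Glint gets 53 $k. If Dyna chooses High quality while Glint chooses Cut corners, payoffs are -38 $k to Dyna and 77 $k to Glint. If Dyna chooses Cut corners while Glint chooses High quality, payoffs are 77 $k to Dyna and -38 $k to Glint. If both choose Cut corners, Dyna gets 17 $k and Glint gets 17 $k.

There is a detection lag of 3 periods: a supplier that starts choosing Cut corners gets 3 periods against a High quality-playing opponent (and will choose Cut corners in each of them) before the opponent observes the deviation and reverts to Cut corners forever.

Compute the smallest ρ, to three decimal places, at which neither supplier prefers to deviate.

0.737

A deviator earns 77 for 3 periods, then 17 forever; cooperating earns 53 forever. Multiplying the IC by (1−ρ):
53 ≥ 77(1−ρ^3) + 17ρ^3, so 60·ρ^3 ≥ 24 and ρ^3 ≥ 2/5.
ρ ≥ (2/5)^(1/3) ≈ 0.737.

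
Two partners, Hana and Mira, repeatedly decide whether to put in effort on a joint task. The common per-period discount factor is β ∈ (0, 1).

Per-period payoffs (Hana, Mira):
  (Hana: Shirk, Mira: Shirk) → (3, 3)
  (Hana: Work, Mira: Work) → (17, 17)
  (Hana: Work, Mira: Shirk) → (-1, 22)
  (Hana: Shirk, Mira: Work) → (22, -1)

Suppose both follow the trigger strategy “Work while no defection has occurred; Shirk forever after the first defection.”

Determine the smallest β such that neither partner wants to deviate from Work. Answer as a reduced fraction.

One-period gain from deviating is 22 − 17 = 5. The loss is 17 − 3 = 14 in every subsequent period, with present value 14·β/(1−β).
Deviation is unprofitable when 14·β/(1−β) ≥ 5, i.e. β/(1−β) ≥ 5/14.
Equivalently β ≥ 5/(5+14) = 5/19.

5/19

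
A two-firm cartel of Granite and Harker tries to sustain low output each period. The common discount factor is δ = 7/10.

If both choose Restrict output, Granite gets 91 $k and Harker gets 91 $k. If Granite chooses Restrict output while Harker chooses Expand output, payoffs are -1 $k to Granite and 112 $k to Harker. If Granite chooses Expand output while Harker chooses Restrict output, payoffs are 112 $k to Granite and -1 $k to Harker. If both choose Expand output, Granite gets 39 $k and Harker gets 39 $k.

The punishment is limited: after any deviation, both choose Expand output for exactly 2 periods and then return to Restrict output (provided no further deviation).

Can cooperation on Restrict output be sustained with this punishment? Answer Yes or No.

Yes

IC: δ+…+δ^2 ≥ (112−91)/(91−39) = 21/52.
At δ = 7/10: partial sum = 1.1900 ≥ 0.4038. Cooperation sustainable.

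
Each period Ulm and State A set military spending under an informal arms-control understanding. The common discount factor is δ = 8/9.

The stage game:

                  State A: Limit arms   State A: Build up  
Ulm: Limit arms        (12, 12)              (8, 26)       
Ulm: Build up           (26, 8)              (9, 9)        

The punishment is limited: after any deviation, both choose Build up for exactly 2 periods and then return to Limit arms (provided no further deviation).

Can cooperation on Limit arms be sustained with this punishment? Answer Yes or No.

No

IC: δ+…+δ^2 ≥ (26−12)/(12−9) = 14/3.
At δ = 8/9: partial sum = 1.6790 < 4.6667. Cooperation not sustainable.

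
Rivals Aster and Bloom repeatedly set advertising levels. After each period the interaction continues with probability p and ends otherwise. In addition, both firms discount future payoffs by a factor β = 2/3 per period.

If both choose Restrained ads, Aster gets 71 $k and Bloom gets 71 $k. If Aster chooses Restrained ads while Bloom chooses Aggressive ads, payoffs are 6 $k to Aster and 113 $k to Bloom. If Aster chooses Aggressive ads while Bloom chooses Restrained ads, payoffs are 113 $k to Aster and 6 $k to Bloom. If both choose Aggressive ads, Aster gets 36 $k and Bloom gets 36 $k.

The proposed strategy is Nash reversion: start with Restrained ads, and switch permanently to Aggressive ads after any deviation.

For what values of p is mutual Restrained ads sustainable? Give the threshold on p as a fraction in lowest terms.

9/11

Expected continuation weight on next period's payoff is β·p = 2/3·p, which plays the role of the discount factor.
Cooperation requires 2/3·p ≥ (113−71)/(113−36) = 6/11, hence p ≥ 9/11.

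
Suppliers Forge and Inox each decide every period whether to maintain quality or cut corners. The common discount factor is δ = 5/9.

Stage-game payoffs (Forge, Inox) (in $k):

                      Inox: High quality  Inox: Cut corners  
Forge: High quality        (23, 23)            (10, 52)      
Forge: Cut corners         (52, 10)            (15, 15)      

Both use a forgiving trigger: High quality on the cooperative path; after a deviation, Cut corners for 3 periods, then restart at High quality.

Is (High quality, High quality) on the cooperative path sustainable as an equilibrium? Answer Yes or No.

Comparing payoff streams over the 4 periods until play realigns: cooperate → 23(1+δ+…+δ^3); deviate → 52 + 15(δ+…+δ^3).
Cooperation is sustained iff (23−15)(δ+…+δ^3) ≥ 52−23.
δ+…+δ^3 = 5/9·(1−(5/9)^3)/(1−5/9) = 1.0357, and (52−23)/(23−15) = 3.6250.
1.0357 < 3.6250, so cooperation is not sustainable.

No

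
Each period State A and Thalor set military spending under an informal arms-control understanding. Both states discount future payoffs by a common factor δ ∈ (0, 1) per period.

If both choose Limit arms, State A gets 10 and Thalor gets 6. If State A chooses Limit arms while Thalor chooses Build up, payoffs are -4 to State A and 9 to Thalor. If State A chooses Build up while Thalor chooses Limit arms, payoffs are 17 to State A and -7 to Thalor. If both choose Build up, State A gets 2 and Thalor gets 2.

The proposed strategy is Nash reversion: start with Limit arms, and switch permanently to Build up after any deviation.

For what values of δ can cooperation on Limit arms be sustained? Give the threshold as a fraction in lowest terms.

State A: cooperation gives 10 each period; deviation gives 17 once then 2 forever.
  10/(1−δ) ≥ 17 + 2δ/(1−δ) ⇒ δ ≥ 7/15.
Thalor: cooperation gives 6 each period; deviation gives 9 once then 2 forever.
  δ ≥ 3/7.
Both must hold, so the binding constraint is State A's: δ ≥ 7/15.

7/15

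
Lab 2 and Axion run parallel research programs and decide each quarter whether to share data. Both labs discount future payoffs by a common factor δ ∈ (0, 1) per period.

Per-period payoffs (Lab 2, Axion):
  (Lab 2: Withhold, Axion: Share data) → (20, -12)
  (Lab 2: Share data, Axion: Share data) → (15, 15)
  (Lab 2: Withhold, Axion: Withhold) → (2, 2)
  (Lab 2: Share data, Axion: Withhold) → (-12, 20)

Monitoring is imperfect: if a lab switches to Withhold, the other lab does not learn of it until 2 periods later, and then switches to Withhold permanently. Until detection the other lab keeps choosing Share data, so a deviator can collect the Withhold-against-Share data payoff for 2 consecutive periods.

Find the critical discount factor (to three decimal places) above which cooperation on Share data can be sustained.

The best deviation is to choose Withhold for all 2 undetected periods, earning 20 each, then 2 forever once detected.
Deviation value: 20(1−δ^2)/(1−δ) + 2δ^2/(1−δ); cooperation value: 15/(1−δ).
IC: 15 ≥ 20(1−δ^2) + 2δ^2 = 20 − 18δ^2.
So δ^2 ≥ 5/18, giving δ ≥ (5/18)^(1/2) ≈ 0.527.

0.527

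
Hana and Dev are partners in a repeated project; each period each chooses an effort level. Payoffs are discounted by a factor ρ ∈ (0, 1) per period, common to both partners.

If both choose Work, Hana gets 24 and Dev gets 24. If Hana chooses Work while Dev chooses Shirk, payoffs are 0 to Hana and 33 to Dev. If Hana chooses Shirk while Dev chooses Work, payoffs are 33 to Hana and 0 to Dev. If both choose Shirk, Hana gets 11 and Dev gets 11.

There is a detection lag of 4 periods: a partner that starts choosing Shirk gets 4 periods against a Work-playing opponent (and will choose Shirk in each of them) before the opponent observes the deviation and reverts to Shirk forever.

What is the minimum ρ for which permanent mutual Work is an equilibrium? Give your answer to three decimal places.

0.800

Deviating for the 4 undetected periods gains 33−24 = 9 per period over cooperation, then loses 24−11 = 13 per period forever once punishment starts.
Gain: 9(1 + ρ + … + ρ^3); loss: 13·ρ^4/(1−ρ).
No profitable deviation ⇔ 9(1−ρ^4) ≤ 13·ρ^4, i.e. ρ^4 ≥ 9/(9+13) = 9/22.
Hence ρ ≥ (9/22)^(1/4) ≈ 0.800.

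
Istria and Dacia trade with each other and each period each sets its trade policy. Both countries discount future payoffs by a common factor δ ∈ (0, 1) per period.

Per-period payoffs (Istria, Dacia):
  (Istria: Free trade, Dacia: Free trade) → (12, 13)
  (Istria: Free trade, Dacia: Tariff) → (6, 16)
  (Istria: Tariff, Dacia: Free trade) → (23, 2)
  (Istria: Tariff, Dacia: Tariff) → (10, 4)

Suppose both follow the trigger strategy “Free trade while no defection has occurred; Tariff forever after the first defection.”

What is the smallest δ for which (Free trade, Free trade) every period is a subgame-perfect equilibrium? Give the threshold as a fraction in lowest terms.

11/13

Istria's threshold: (23−12)/(23−10) = 11/13.
Dacia's threshold: (16−13)/(16−4) = 1/4.
11/13 > 1/4, so Istria binds and δ* = 11/13.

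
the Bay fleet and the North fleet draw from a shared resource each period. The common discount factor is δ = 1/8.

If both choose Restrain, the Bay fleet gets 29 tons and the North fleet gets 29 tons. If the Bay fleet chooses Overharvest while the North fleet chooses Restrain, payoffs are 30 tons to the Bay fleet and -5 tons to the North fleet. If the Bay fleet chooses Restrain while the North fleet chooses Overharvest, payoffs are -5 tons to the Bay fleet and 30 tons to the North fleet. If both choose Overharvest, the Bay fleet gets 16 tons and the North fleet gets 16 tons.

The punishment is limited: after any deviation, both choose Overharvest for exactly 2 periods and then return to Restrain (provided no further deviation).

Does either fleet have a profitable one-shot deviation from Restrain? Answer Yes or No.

No

A one-shot deviation gives 30 now, then 16 for 2 periods, then back to 29.
Gain from deviating: (30−29) today; loss: (29−16) in each of the next 2 periods.
No-deviation condition: (29−16)(δ+…+δ^2) ≥ 30−29, i.e. δ+…+δ^2 ≥ 1/13.
At δ = 1/8: δ+…+δ^2 = 0.1406 ≥ 0.0769.
So cooperation is sustainable.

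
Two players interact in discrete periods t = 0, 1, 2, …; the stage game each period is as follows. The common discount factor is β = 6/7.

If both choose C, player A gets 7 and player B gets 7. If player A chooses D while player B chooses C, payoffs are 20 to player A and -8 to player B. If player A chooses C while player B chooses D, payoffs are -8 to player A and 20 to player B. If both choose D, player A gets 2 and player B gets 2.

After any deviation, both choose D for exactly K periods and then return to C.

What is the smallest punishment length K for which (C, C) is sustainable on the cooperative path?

No profitable deviation requires (7−2)(β+…+β^K) ≥ 20−7, i.e. β+…+β^K ≥ 13/5 ≈ 2.6000.
With β = 6/7, the partial sums are K=1: 0.8571, K=2: 1.5918, K=3: 2.2216, K=4: 2.7613.
K = 4 is the first length at which the sum reaches 2.6000.

4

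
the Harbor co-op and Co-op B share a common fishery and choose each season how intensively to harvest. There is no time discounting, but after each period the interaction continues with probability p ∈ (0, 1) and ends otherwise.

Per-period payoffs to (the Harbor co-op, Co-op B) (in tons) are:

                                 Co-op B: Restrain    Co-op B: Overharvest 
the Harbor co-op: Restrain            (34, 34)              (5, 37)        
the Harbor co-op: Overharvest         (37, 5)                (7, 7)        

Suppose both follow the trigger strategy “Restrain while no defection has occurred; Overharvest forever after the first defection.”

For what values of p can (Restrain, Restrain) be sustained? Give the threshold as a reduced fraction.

1/10

With no time discounting, the continuation probability p plays the role of the discount factor.
Grim-trigger IC: 34/(1−p) ≥ 37 + 7p/(1−p) ⇒ p ≥ (37−34)/(37−7) = 1/10.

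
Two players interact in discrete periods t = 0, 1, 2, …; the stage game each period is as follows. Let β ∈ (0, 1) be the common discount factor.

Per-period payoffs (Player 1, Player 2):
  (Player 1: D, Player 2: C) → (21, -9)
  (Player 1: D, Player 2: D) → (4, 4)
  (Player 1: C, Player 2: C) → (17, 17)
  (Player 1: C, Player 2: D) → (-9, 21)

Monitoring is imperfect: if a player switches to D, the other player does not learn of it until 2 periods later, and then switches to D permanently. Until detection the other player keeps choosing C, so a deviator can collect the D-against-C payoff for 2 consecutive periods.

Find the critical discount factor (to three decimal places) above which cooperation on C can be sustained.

0.485

The best deviation is to choose D for all 2 undetected periods, earning 21 each, then 4 forever once detected.
Deviation value: 21(1−β^2)/(1−β) + 4β^2/(1−β); cooperation value: 17/(1−β).
IC: 17 ≥ 21(1−β^2) + 4β^2 = 21 − 17β^2.
So β^2 ≥ 4/17, giving β ≥ (4/17)^(1/2) ≈ 0.485.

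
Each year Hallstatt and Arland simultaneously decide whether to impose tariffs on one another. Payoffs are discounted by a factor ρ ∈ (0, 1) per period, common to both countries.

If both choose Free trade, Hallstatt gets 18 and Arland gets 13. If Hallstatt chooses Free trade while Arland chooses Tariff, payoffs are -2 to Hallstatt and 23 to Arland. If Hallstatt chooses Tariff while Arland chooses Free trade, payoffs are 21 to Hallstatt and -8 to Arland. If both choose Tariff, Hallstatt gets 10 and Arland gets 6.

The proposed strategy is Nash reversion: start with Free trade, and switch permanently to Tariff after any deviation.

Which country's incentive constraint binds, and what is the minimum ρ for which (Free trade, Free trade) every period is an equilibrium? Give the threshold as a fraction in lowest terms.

Hallstatt: cooperation gives 18 each period; deviation gives 21 once then 10 forever.
  18/(1−ρ) ≥ 21 + 10ρ/(1−ρ) ⇒ ρ ≥ 3/11.
Arland: cooperation gives 13 each period; deviation gives 23 once then 6 forever.
  ρ ≥ 10/17.
Both must hold, so the binding constraint is Arland's: ρ ≥ 10/17.

Arland; ρ ≥ 10/17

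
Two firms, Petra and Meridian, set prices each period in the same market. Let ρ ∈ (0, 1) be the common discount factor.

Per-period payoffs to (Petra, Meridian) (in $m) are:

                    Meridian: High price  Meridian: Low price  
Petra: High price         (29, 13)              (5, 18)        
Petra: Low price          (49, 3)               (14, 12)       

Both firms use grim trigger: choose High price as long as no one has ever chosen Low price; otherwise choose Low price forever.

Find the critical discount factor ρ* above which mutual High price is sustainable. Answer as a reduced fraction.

For Petra: deviation gain 49−29 = 20, per-period punishment loss 29−14 = 15. IC gives ρ ≥ 20/35 = 4/7.
For Meridian: gain 5, loss 1 per period, so ρ ≥ 5/6.
The tighter constraint is Meridian's, so cooperation needs ρ ≥ 5/6.

5/6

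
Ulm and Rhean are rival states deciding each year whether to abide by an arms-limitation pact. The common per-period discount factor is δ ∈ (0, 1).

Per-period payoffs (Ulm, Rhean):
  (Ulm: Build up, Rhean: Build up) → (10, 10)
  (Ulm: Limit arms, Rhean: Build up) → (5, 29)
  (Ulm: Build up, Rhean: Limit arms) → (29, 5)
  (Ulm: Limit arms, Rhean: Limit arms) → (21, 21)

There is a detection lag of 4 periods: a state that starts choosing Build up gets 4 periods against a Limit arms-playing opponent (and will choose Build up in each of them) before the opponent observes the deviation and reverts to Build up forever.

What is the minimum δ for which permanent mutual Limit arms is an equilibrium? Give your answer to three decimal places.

0.806

The best deviation is to choose Build up for all 4 undetected periods, earning 29 each, then 10 forever once detected.
Deviation value: 29(1−δ^4)/(1−δ) + 10δ^4/(1−δ); cooperation value: 21/(1−δ).
IC: 21 ≥ 29(1−δ^4) + 10δ^4 = 29 − 19δ^4.
So δ^4 ≥ 8/19, giving δ ≥ (8/19)^(1/4) ≈ 0.806.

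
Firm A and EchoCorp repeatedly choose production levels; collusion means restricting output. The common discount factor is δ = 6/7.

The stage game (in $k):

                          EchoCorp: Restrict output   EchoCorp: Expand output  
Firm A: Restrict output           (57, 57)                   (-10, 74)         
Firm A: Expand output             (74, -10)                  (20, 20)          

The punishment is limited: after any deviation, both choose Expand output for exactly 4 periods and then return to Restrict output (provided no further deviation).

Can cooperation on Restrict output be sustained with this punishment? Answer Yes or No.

IC: δ+…+δ^4 ≥ (74−57)/(57−20) = 17/37.
At δ = 6/7: partial sum = 2.7613 ≥ 0.4595. Cooperation sustainable.

Yes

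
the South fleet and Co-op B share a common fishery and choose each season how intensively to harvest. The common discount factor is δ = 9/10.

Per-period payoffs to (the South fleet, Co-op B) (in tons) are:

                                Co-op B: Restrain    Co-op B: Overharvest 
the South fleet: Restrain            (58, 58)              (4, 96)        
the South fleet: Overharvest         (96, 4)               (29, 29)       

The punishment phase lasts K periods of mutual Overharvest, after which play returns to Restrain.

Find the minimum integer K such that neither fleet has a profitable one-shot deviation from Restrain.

No profitable deviation requires (58−29)(δ+…+δ^K) ≥ 96−58, i.e. δ+…+δ^K ≥ 38/29 ≈ 1.3103.
With δ = 9/10, the partial sums are K=1: 0.9000, K=2: 1.7100.
K = 2 is the first length at which the sum reaches 1.3103.

2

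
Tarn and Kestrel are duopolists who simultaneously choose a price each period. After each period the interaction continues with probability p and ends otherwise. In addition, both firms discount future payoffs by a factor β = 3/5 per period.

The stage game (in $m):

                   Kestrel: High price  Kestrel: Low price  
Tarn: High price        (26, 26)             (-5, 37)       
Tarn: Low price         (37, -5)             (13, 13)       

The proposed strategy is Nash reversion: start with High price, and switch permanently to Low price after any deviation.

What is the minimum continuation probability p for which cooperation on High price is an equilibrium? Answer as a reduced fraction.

55/72

With continuation probability p and discount β, the effective per-period discount factor is βp.
Grim-trigger IC: βp ≥ (37−26)/(37−13) = 11/24.
So p ≥ (11/24)/(3/5) = 55/72.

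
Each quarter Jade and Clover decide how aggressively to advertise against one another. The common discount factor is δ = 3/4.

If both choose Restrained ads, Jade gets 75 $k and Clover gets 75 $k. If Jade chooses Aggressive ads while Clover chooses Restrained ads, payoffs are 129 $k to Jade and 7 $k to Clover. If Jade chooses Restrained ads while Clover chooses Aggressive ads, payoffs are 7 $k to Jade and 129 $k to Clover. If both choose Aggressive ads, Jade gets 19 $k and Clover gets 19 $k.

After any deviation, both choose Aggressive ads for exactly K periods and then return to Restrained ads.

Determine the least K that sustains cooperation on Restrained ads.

2

IC: δ(1−δ^K)/(1−δ) ≥ (129−75)/(75−19) = 27/28.
With δ = 3/4: need 1 − δ^K ≥ 27/28·(1−3/4)/(3/4), i.e. δ^K ≤ 0.6786.
Since (3/4)^1 = 0.7500 and (3/4)^2 = 0.5625, the smallest such K is 2.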